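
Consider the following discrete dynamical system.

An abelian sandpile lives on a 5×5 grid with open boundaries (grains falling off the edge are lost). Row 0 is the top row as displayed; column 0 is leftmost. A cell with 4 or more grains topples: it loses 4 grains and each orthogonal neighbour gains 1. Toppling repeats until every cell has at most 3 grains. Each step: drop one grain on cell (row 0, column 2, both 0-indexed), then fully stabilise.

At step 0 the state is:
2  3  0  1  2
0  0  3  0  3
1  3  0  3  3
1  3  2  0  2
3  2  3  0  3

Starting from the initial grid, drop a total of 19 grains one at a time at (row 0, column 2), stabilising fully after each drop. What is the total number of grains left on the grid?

0) 2  3  0  1  2
0  0  3  0  3
1  3  0  3  3
1  3  2  0  2
3  2  3  0  3
1) 2  3  1  1  2
0  0  3  0  3
1  3  0  3  3
1  3  2  0  2
3  2  3  0  3
2) 2  3  2  1  2
0  0  3  0  3
1  3  0  3  3
1  3  2  0  2
3  2  3  0  3
3) 2  3  3  1  2
0  0  3  0  3
1  3  0  3  3
1  3  2  0  2
3  2  3  0  3
4) 3  0  2  2  2
0  2  0  1  3
1  3  1  3  3
1  3  2  0  2
3  2  3  0  3
5) 3  0  3  2  2
0  2  0  1  3
1  3  1  3  3
1  3  2  0  2
3  2  3  0  3
6) 3  1  0  3  2
0  2  1  1  3
1  3  1  3  3
1  3  2  0  2
3  2  3  0  3
7) 3  1  1  3  2
0  2  1  1  3
1  3  1  3  3
1  3  2  0  2
3  2  3  0  3
8) 3  1  2  3  2
0  2  1  1  3
1  3  1  3  3
1  3  2  0  2
3  2  3  0  3
9) 3  1  3  3  2
0  2  1  1  3
1  3  1  3  3
1  3  2  0  2
3  2  3  0  3
10) 3  2  1  0  3
0  2  2  2  3
1  3  1  3  3
1  3  2  0  2
3  2  3  0  3
11) 3  2  2  0  3
0  2  2  2  3
1  3  1  3  3
1  3  2  0  2
3  2  3  0  3
12) 3  2  3  0  3
0  2  2  2  3
1  3  1  3  3
1  3  2  0  2
3  2  3  0  3
13) 3  3  0  1  3
0  2  3  2  3
1  3  1  3  3
1  3  2  0  2
3  2  3  0  3
14) 3  3  1  1  3
0  2  3  2  3
1  3  1  3  3
1  3  2  0  2
3  2  3  0  3
15) 3  3  2  1  3
0  2  3  2  3
1  3  1  3  3
1  3  2  0  2
3  2  3  0  3
16) 3  3  3  1  3
0  2  3  2  3
1  3  1  3  3
1  3  2  0  2
3  2  3  0  3
17) 0  2  2  2  3
2  1  1  3  3
2  1  3  3  3
2  0  3  0  2
3  3  3  0  3
18) 0  2  3  2  3
2  1  1  3  3
2  1  3  3  3
2  0  3  0  2
3  3  3  0  3
19) 0  3  0  3  3
2  1  2  3  3
2  1  3  3  3
2  0  3  0  2
3  3  3  0  3

51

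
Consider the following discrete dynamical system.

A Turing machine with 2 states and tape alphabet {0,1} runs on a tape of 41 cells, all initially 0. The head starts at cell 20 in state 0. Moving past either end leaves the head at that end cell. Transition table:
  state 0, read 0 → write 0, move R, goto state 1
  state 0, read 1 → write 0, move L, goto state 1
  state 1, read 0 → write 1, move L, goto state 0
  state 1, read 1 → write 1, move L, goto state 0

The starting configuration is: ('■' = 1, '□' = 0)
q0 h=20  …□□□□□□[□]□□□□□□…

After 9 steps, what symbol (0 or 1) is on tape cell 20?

step 0: q0 h=20  …□□□□□□[□]□□□□□□…
step 1: q1 h=21  …□□□□□□[□]□□□□□□…
step 2: q0 h=20  …□□□□□□[□]■□□□□□…
step 3: q1 h=21  …□□□□□□[■]□□□□□□…
step 4: q0 h=20  …□□□□□□[□]■□□□□□…
step 5: q1 h=21  …□□□□□□[■]□□□□□□…
step 6: q0 h=20  …□□□□□□[□]■□□□□□…
step 7: q1 h=21  …□□□□□□[■]□□□□□□…
step 8: q0 h=20  …□□□□□□[□]■□□□□□…
step 9: q1 h=21  …□□□□□□[■]□□□□□□…

0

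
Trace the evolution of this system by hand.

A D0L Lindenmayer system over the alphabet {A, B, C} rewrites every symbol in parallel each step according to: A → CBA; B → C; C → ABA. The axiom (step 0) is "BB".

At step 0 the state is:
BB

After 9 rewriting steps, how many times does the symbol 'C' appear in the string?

step 0: BB
step 1: CC
step 2: ABAABA
step 3: CBACCBACBACCBA
step 4: ABACCBAABAABACCBAABACCBAABAABACCBA
step 5: CBACCBAABAABACCBACBACCBACBACCBAABAABACCBACBACCBAABAABACCBACBACCBACBACCBAABAABACCBA
step 6: ABACCBAABAABACCBACBACCBACBACCBAABAABACCBAABACCBAABAABACCBA…ABACCBAABAABACCBAABACCBAABAABACCBACBACCBACBACCBAABAABACCBA  (len 198)
step 7: CBACCBAABAABACCBACBACCBACBACCBAABAABACCBAABACCBAABAABACCBA…ABACCBAABAABACCBAABACCBAABAABACCBACBACCBACBACCBAABAABACCBA  (len 478)
step 8: ABACCBAABAABACCBACBACCBACBACCBAABAABACCBAABACCBAABAABACCBA…ABACCBAABAABACCBAABACCBAABAABACCBACBACCBACBACCBAABAABACCBA  (len 1154)
step 9: CBACCBAABAABACCBACBACCBACBACCBAABAABACCBAABACCBAABAABACCBA…ABACCBAABAABACCBAABACCBAABAABACCBACBACCBACBACCBAABAABACCBA  (len 2786)

818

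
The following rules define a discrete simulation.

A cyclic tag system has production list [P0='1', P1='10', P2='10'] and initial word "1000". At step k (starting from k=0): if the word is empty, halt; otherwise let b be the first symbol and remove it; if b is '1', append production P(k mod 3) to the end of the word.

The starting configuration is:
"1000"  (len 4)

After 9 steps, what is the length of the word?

t=0: "1000"  (len 4)
t=1: "0001"  (len 4)
t=2: "001"  (len 3)
t=3: "01"  (len 2)
t=4: "1"  (len 1)
t=5: "10"  (len 2)
t=6: "010"  (len 3)
t=7: "10"  (len 2)
t=8: "010"  (len 3)
t=9: "10"  (len 2)

2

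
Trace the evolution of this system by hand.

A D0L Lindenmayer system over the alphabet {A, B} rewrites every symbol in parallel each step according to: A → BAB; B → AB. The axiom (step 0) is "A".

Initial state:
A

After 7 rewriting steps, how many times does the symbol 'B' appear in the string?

338

gen 0: A
gen 1: BAB
gen 2: ABBABAB
gen 3: BABABABBABABBABAB
gen 4: ABBABABBABABBABABABBABABBABABABBABABBABAB
gen 5: BABABABBABABBABABABBABABBABABABBABABBABABBABABABBABABBABABABBABABBABABBABABABBABABBABABABBABABBABAB
gen 6: ABBABABBABABBABABABBABABBABABABBABABBABABBABABABBABABBABAB…BABABABBABABBABABABBABABBABABBABABABBABABBABABABBABABBABAB  (len 239)
gen 7: BABABABBABABBABABABBABABBABABABBABABBABABBABABABBABABBABAB…BABABABBABABBABABABBABABBABABBABABABBABABBABABABBABABBABAB  (len 577)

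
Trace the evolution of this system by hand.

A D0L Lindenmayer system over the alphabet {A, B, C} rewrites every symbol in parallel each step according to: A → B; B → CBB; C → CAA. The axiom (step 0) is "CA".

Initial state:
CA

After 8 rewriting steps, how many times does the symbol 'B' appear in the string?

968

0) CA
1) CAAB
2) CAABBCBB
3) CAABBCBBCBBCAACBBCBB
4) CAABBCBBCBBCAACBBCBBCAACBBCBBCAABBCAACBBCBBCAACBBCBB
5) CAABBCBBCBBCAACBBCBBCAACBBCBBCAABBCAACBBCBBCAACBBCBBCAABBC…BCAABBCBBCBBCAABBCAACBBCBBCAACBBCBBCAABBCAACBBCBBCAACBBCBB  (len 132)
6) CAABBCBBCBBCAACBBCBBCAACBBCBBCAABBCAACBBCBBCAACBBCBBCAABBC…BCAABBCBBCBBCAABBCAACBBCBBCAACBBCBBCAABBCAACBBCBBCAACBBCBB  (len 332)
7) CAABBCBBCBBCAACBBCBBCAACBBCBBCAABBCAACBBCBBCAACBBCBBCAABBC…BCAABBCBBCBBCAABBCAACBBCBBCAACBBCBBCAABBCAACBBCBBCAACBBCBB  (len 836)
8) CAABBCBBCBBCAACBBCBBCAACBBCBBCAABBCAACBBCBBCAACBBCBBCAABBC…BCAABBCBBCBBCAABBCAACBBCBBCAACBBCBBCAABBCAACBBCBBCAACBBCBB  (len 2108)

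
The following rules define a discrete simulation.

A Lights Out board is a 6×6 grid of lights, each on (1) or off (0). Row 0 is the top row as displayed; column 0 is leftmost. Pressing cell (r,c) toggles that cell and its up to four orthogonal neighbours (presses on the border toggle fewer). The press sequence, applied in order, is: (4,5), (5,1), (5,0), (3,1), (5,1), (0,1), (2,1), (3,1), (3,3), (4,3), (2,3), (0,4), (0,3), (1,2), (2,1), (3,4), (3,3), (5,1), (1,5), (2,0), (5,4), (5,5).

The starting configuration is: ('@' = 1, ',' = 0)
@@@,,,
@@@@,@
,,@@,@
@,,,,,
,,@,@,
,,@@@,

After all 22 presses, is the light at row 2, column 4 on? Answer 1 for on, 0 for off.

0

gen 0: @@@,,,
@@@@,@
,,@@,@
@,,,,,
,,@,@,
,,@@@,
gen 1: @@@,,,
@@@@,@
,,@@,@
@,,,,@
,,@,,@
,,@@@@
gen 2: @@@,,,
@@@@,@
,,@@,@
@,,,,@
,@@,,@
@@,@@@
gen 3: @@@,,,
@@@@,@
,,@@,@
@,,,,@
@@@,,@
,,,@@@
gen 4: @@@,,,
@@@@,@
,@@@,@
,@@,,@
@,@,,@
,,,@@@
gen 5: @@@,,,
@@@@,@
,@@@,@
,@@,,@
@@@,,@
@@@@@@
gen 6: ,,,,,,
@,@@,@
,@@@,@
,@@,,@
@@@,,@
@@@@@@
gen 7: ,,,,,,
@@@@,@
@,,@,@
,,@,,@
@@@,,@
@@@@@@
gen 8: ,,,,,,
@@@@,@
@@,@,@
@@,,,@
@,@,,@
@@@@@@
gen 9: ,,,,,,
@@@@,@
@@,,,@
@@@@@@
@,@@,@
@@@@@@
gen 10: ,,,,,,
@@@@,@
@@,,,@
@@@,@@
@,,,@@
@@@,@@
gen 11: ,,,,,,
@@@,,@
@@@@@@
@@@@@@
@,,,@@
@@@,@@
gen 12: ,,,@@@
@@@,@@
@@@@@@
@@@@@@
@,,,@@
@@@,@@
gen 13: ,,@,,@
@@@@@@
@@@@@@
@@@@@@
@,,,@@
@@@,@@
gen 14: ,,,,,@
@,,,@@
@@,@@@
@@@@@@
@,,,@@
@@@,@@
gen 15: ,,,,,@
@@,,@@
,,@@@@
@,@@@@
@,,,@@
@@@,@@
gen 16: ,,,,,@
@@,,@@
,,@@,@
@,@,,,
@,,,,@
@@@,@@
gen 17: ,,,,,@
@@,,@@
,,@,,@
@,,@@,
@,,@,@
@@@,@@
gen 18: ,,,,,@
@@,,@@
,,@,,@
@,,@@,
@@,@,@
,,,,@@
gen 19: ,,,,,,
@@,,,,
,,@,,,
@,,@@,
@@,@,@
,,,,@@
gen 20: ,,,,,,
,@,,,,
@@@,,,
,,,@@,
@@,@,@
,,,,@@
gen 21: ,,,,,,
,@,,,,
@@@,,,
,,,@@,
@@,@@@
,,,@,,
gen 22: ,,,,,,
,@,,,,
@@@,,,
,,,@@,
@@,@@,
,,,@@@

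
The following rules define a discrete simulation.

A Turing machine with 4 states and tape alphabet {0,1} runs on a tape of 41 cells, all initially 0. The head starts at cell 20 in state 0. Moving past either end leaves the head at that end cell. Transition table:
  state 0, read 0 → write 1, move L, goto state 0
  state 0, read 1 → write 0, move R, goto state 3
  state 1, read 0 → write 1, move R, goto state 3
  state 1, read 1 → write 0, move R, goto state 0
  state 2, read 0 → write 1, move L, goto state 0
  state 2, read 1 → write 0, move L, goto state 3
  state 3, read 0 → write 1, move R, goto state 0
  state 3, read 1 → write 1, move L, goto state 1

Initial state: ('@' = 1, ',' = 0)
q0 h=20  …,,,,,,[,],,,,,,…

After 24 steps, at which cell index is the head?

1

k=0  q0 h=20  …,,,,,,[,],,,,,,…
k=1  q0 h=19  …,,,,,,[,]@,,,,,…
k=2  q0 h=18  …,,,,,,[,]@@,,,,…
k=3  q0 h=17  …,,,,,,[,]@@@,,,…
k=4  q0 h=16  …,,,,,,[,]@@@@,,…
k=5  q0 h=15  …,,,,,,[,]@@@@@,…
k=6  q0 h=14  …,,,,,,[,]@@@@@@…
k=7  q0 h=13  …,,,,,,[,]@@@@@@…
k=8  q0 h=12  …,,,,,,[,]@@@@@@…
k=9  q0 h=11  …,,,,,,[,]@@@@@@…
k=10  q0 h=10  …,,,,,,[,]@@@@@@…
k=11  q0 h= 9  …,,,,,,[,]@@@@@@…
k=12  q0 h= 8  …,,,,,,[,]@@@@@@…
k=13  q0 h= 7  …,,,,,,[,]@@@@@@…
k=14  q0 h= 6  |,,,,,,[,]@@@@@@…
k=15  q0 h= 5  |,,,,,[,]@@@@@@…
k=16  q0 h= 4  |,,,,[,]@@@@@@…
k=17  q0 h= 3  |,,,[,]@@@@@@…
k=18  q0 h= 2  |,,[,]@@@@@@…
k=19  q0 h= 1  |,[,]@@@@@@…
k=20  q0 h= 0  |[,]@@@@@@…
k=21  q0 h= 0  |[@]@@@@@@…
k=22  q3 h= 1  |,[@]@@@@@@…
k=23  q1 h= 0  |[,]@@@@@@…
k=24  q3 h= 1  |@[@]@@@@@@…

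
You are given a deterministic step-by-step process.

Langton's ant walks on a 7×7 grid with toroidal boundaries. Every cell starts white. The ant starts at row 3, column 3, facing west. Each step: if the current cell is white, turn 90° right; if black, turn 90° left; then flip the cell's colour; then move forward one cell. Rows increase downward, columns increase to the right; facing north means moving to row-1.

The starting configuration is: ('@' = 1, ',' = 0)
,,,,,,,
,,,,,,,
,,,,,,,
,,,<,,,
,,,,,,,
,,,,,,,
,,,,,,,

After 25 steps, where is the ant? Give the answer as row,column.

gen 0: ,,,,,,,
,,,,,,,
,,,,,,,
,,,<,,,
,,,,,,,
,,,,,,,
,,,,,,,
gen 1: ,,,,,,,
,,,,,,,
,,,^,,,
,,,@,,,
,,,,,,,
,,,,,,,
,,,,,,,
gen 2: ,,,,,,,
,,,,,,,
,,,@>,,
,,,@,,,
,,,,,,,
,,,,,,,
,,,,,,,
gen 3: ,,,,,,,
,,,,,,,
,,,@@,,
,,,@v,,
,,,,,,,
,,,,,,,
,,,,,,,
gen 4: ,,,,,,,
,,,,,,,
,,,@@,,
,,,<@,,
,,,,,,,
,,,,,,,
,,,,,,,
gen 5: ,,,,,,,
,,,,,,,
,,,@@,,
,,,,@,,
,,,v,,,
,,,,,,,
,,,,,,,
gen 6: ,,,,,,,
,,,,,,,
,,,@@,,
,,,,@,,
,,<@,,,
,,,,,,,
,,,,,,,
gen 7: ,,,,,,,
,,,,,,,
,,,@@,,
,,^,@,,
,,@@,,,
,,,,,,,
,,,,,,,
gen 8: ,,,,,,,
,,,,,,,
,,,@@,,
,,@>@,,
,,@@,,,
,,,,,,,
,,,,,,,
gen 9: ,,,,,,,
,,,,,,,
,,,@@,,
,,@@@,,
,,@v,,,
,,,,,,,
,,,,,,,
gen 10: ,,,,,,,
,,,,,,,
,,,@@,,
,,@@@,,
,,@,>,,
,,,,,,,
,,,,,,,
gen 11: ,,,,,,,
,,,,,,,
,,,@@,,
,,@@@,,
,,@,@,,
,,,,v,,
,,,,,,,
gen 12: ,,,,,,,
,,,,,,,
,,,@@,,
,,@@@,,
,,@,@,,
,,,<@,,
,,,,,,,
gen 13: ,,,,,,,
,,,,,,,
,,,@@,,
,,@@@,,
,,@^@,,
,,,@@,,
,,,,,,,
gen 14: ,,,,,,,
,,,,,,,
,,,@@,,
,,@@@,,
,,@@>,,
,,,@@,,
,,,,,,,
gen 15: ,,,,,,,
,,,,,,,
,,,@@,,
,,@@^,,
,,@@,,,
,,,@@,,
,,,,,,,
gen 16: ,,,,,,,
,,,,,,,
,,,@@,,
,,@<,,,
,,@@,,,
,,,@@,,
,,,,,,,
gen 17: ,,,,,,,
,,,,,,,
,,,@@,,
,,@,,,,
,,@v,,,
,,,@@,,
,,,,,,,
gen 18: ,,,,,,,
,,,,,,,
,,,@@,,
,,@,,,,
,,@,>,,
,,,@@,,
,,,,,,,
gen 19: ,,,,,,,
,,,,,,,
,,,@@,,
,,@,,,,
,,@,@,,
,,,@v,,
,,,,,,,
gen 20: ,,,,,,,
,,,,,,,
,,,@@,,
,,@,,,,
,,@,@,,
,,,@,>,
,,,,,,,
gen 21: ,,,,,,,
,,,,,,,
,,,@@,,
,,@,,,,
,,@,@,,
,,,@,@,
,,,,,v,
gen 22: ,,,,,,,
,,,,,,,
,,,@@,,
,,@,,,,
,,@,@,,
,,,@,@,
,,,,<@,
gen 23: ,,,,,,,
,,,,,,,
,,,@@,,
,,@,,,,
,,@,@,,
,,,@^@,
,,,,@@,
gen 24: ,,,,,,,
,,,,,,,
,,,@@,,
,,@,,,,
,,@,@,,
,,,@@>,
,,,,@@,
gen 25: ,,,,,,,
,,,,,,,
,,,@@,,
,,@,,,,
,,@,@^,
,,,@@,,
,,,,@@,

4,5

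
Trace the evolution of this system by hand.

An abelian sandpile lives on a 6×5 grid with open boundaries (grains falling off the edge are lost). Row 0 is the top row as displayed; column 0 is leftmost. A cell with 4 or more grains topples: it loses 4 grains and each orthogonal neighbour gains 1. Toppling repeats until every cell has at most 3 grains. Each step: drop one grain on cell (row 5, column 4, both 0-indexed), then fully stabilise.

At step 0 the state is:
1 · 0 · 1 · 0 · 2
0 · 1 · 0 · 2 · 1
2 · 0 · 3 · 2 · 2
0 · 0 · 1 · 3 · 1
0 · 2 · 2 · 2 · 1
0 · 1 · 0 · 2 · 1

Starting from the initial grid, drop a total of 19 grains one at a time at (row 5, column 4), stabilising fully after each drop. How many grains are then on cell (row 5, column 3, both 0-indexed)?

[0] 1 · 0 · 1 · 0 · 2
0 · 1 · 0 · 2 · 1
2 · 0 · 3 · 2 · 2
0 · 0 · 1 · 3 · 1
0 · 2 · 2 · 2 · 1
0 · 1 · 0 · 2 · 1
[1] 1 · 0 · 1 · 0 · 2
0 · 1 · 0 · 2 · 1
2 · 0 · 3 · 2 · 2
0 · 0 · 1 · 3 · 1
0 · 2 · 2 · 2 · 1
0 · 1 · 0 · 2 · 2
[2] 1 · 0 · 1 · 0 · 2
0 · 1 · 0 · 2 · 1
2 · 0 · 3 · 2 · 2
0 · 0 · 1 · 3 · 1
0 · 2 · 2 · 2 · 1
0 · 1 · 0 · 2 · 3
[3] 1 · 0 · 1 · 0 · 2
0 · 1 · 0 · 2 · 1
2 · 0 · 3 · 2 · 2
0 · 0 · 1 · 3 · 1
0 · 2 · 2 · 2 · 2
0 · 1 · 0 · 3 · 0
[4] 1 · 0 · 1 · 0 · 2
0 · 1 · 0 · 2 · 1
2 · 0 · 3 · 2 · 2
0 · 0 · 1 · 3 · 1
0 · 2 · 2 · 2 · 2
0 · 1 · 0 · 3 · 1
[5] 1 · 0 · 1 · 0 · 2
0 · 1 · 0 · 2 · 1
2 · 0 · 3 · 2 · 2
0 · 0 · 1 · 3 · 1
0 · 2 · 2 · 2 · 2
0 · 1 · 0 · 3 · 2
[6] 1 · 0 · 1 · 0 · 2
0 · 1 · 0 · 2 · 1
2 · 0 · 3 · 2 · 2
0 · 0 · 1 · 3 · 1
0 · 2 · 2 · 2 · 2
0 · 1 · 0 · 3 · 3
[7] 1 · 0 · 1 · 0 · 2
0 · 1 · 0 · 2 · 1
2 · 0 · 3 · 2 · 2
0 · 0 · 1 · 3 · 1
0 · 2 · 2 · 3 · 3
0 · 1 · 1 · 0 · 1
[8] 1 · 0 · 1 · 0 · 2
0 · 1 · 0 · 2 · 1
2 · 0 · 3 · 2 · 2
0 · 0 · 1 · 3 · 1
0 · 2 · 2 · 3 · 3
0 · 1 · 1 · 0 · 2
[9] 1 · 0 · 1 · 0 · 2
0 · 1 · 0 · 2 · 1
2 · 0 · 3 · 2 · 2
0 · 0 · 1 · 3 · 1
0 · 2 · 2 · 3 · 3
0 · 1 · 1 · 0 · 3
[10] 1 · 0 · 1 · 0 · 2
0 · 1 · 0 · 2 · 1
2 · 0 · 3 · 3 · 2
0 · 0 · 2 · 0 · 3
0 · 2 · 3 · 1 · 1
0 · 1 · 1 · 2 · 1
[11] 1 · 0 · 1 · 0 · 2
0 · 1 · 0 · 2 · 1
2 · 0 · 3 · 3 · 2
0 · 0 · 2 · 0 · 3
0 · 2 · 3 · 1 · 1
0 · 1 · 1 · 2 · 2
[12] 1 · 0 · 1 · 0 · 2
0 · 1 · 0 · 2 · 1
2 · 0 · 3 · 3 · 2
0 · 0 · 2 · 0 · 3
0 · 2 · 3 · 1 · 1
0 · 1 · 1 · 2 · 3
[13] 1 · 0 · 1 · 0 · 2
0 · 1 · 0 · 2 · 1
2 · 0 · 3 · 3 · 2
0 · 0 · 2 · 0 · 3
0 · 2 · 3 · 1 · 2
0 · 1 · 1 · 3 · 0
[14] 1 · 0 · 1 · 0 · 2
0 · 1 · 0 · 2 · 1
2 · 0 · 3 · 3 · 2
0 · 0 · 2 · 0 · 3
0 · 2 · 3 · 1 · 2
0 · 1 · 1 · 3 · 1
[15] 1 · 0 · 1 · 0 · 2
0 · 1 · 0 · 2 · 1
2 · 0 · 3 · 3 · 2
0 · 0 · 2 · 0 · 3
0 · 2 · 3 · 1 · 2
0 · 1 · 1 · 3 · 2
[16] 1 · 0 · 1 · 0 · 2
0 · 1 · 0 · 2 · 1
2 · 0 · 3 · 3 · 2
0 · 0 · 2 · 0 · 3
0 · 2 · 3 · 1 · 2
0 · 1 · 1 · 3 · 3
[17] 1 · 0 · 1 · 0 · 2
0 · 1 · 0 · 2 · 1
2 · 0 · 3 · 3 · 2
0 · 0 · 2 · 0 · 3
0 · 2 · 3 · 2 · 3
0 · 1 · 2 · 0 · 1
[18] 1 · 0 · 1 · 0 · 2
0 · 1 · 0 · 2 · 1
2 · 0 · 3 · 3 · 2
0 · 0 · 2 · 0 · 3
0 · 2 · 3 · 2 · 3
0 · 1 · 2 · 0 · 2
[19] 1 · 0 · 1 · 0 · 2
0 · 1 · 0 · 2 · 1
2 · 0 · 3 · 3 · 2
0 · 0 · 2 · 0 · 3
0 · 2 · 3 · 2 · 3
0 · 1 · 2 · 0 · 3

0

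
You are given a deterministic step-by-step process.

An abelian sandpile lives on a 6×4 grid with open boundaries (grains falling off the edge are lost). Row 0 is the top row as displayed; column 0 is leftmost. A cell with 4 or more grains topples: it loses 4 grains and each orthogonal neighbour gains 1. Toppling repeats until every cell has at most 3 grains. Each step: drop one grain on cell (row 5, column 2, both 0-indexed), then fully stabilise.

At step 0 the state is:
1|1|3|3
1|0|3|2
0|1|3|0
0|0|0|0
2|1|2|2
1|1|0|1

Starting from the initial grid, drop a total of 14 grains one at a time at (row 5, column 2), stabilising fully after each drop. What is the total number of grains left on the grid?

k=0  1|1|3|3
1|0|3|2
0|1|3|0
0|0|0|0
2|1|2|2
1|1|0|1
k=1  1|1|3|3
1|0|3|2
0|1|3|0
0|0|0|0
2|1|2|2
1|1|1|1
k=2  1|1|3|3
1|0|3|2
0|1|3|0
0|0|0|0
2|1|2|2
1|1|2|1
k=3  1|1|3|3
1|0|3|2
0|1|3|0
0|0|0|0
2|1|2|2
1|1|3|1
k=4  1|1|3|3
1|0|3|2
0|1|3|0
0|0|0|0
2|1|3|2
1|2|0|2
k=5  1|1|3|3
1|0|3|2
0|1|3|0
0|0|0|0
2|1|3|2
1|2|1|2
k=6  1|1|3|3
1|0|3|2
0|1|3|0
0|0|0|0
2|1|3|2
1|2|2|2
k=7  1|1|3|3
1|0|3|2
0|1|3|0
0|0|0|0
2|1|3|2
1|2|3|2
k=8  1|1|3|3
1|0|3|2
0|1|3|0
0|0|1|0
2|2|0|3
1|3|1|3
k=9  1|1|3|3
1|0|3|2
0|1|3|0
0|0|1|0
2|2|0|3
1|3|2|3
k=10  1|1|3|3
1|0|3|2
0|1|3|0
0|0|1|0
2|2|0|3
1|3|3|3
k=11  1|1|3|3
1|0|3|2
0|1|3|0
0|0|1|1
2|3|2|0
2|0|2|1
k=12  1|1|3|3
1|0|3|2
0|1|3|0
0|0|1|1
2|3|2|0
2|0|3|1
k=13  1|1|3|3
1|0|3|2
0|1|3|0
0|0|1|1
2|3|3|0
2|1|0|2
k=14  1|1|3|3
1|0|3|2
0|1|3|0
0|0|1|1
2|3|3|0
2|1|1|2

34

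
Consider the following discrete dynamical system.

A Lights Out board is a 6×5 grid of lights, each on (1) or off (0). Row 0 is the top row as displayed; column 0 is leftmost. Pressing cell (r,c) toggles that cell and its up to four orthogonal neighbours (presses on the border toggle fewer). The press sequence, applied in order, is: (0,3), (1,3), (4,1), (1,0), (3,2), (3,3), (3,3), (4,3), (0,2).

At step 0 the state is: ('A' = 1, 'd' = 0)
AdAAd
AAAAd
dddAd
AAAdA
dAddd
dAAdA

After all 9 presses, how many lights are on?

18

gen 0: AdAAd
AAAAd
dddAd
AAAdA
dAddd
dAAdA
gen 1: AdddA
AAAdd
dddAd
AAAdA
dAddd
dAAdA
gen 2: AddAA
AAdAA
ddddd
AAAdA
dAddd
dAAdA
gen 3: AddAA
AAdAA
ddddd
AdAdA
AdAdd
ddAdA
gen 4: dddAA
dddAA
Adddd
AdAdA
AdAdd
ddAdA
gen 5: dddAA
dddAA
AdAdd
AAdAA
Adddd
ddAdA
gen 6: dddAA
dddAA
AdAAd
AAAdd
AddAd
ddAdA
gen 7: dddAA
dddAA
AdAdd
AAdAA
Adddd
ddAdA
gen 8: dddAA
dddAA
AdAdd
AAddA
AdAAA
ddAAA
gen 9: dAAdA
ddAAA
AdAdd
AAddA
AdAAA
ddAAA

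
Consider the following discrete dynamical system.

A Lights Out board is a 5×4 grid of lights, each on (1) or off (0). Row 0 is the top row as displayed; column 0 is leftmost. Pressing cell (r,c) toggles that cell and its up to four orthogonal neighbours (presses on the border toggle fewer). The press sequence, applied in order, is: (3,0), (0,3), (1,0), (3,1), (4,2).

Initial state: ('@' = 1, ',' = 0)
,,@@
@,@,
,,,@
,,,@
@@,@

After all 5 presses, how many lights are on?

9

t=0: ,,@@
@,@,
,,,@
,,,@
@@,@
t=1: ,,@@
@,@,
@,,@
@@,@
,@,@
t=2: ,,,,
@,@@
@,,@
@@,@
,@,@
t=3: @,,,
,@@@
,,,@
@@,@
,@,@
t=4: @,,,
,@@@
,@,@
,,@@
,,,@
t=5: @,,,
,@@@
,@,@
,,,@
,@@,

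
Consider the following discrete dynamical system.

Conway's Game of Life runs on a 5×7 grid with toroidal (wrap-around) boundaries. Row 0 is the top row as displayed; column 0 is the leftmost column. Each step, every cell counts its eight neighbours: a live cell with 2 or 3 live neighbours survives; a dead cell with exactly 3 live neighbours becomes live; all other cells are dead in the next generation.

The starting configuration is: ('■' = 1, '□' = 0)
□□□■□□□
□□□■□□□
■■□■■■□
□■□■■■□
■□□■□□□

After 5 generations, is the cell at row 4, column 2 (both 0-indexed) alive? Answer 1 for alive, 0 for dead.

1

[0] □□□■□□□
□□□■□□□
■■□■■■□
□■□■■■□
■□□■□□□
[1] □□■■■□□
□□□■□□□
■■□□□■■
□■□□□■□
□□□■□□□
[2] □□■□■□□
■■□■□■■
■■■□■■■
□■■□■■□
□□□■□□□
[3] ■■■□■■■
□□□□□□□
□□□□□□□
□□□□□□□
□■□□□■□
[4] ■■■□■■■
■■□□□■■
□□□□□□□
□□□□□□□
□■■□■■□
[5] □□□□□□□
□□■□■□□
■□□□□□■
□□□□□□□
□□■□■□□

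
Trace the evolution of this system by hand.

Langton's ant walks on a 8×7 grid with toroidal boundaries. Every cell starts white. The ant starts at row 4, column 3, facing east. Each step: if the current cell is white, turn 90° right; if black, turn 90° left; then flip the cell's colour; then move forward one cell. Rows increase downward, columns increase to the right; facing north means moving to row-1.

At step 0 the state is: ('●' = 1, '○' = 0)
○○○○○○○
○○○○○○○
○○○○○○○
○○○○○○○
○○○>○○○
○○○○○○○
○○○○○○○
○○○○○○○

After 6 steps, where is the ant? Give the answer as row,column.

0) ○○○○○○○
○○○○○○○
○○○○○○○
○○○○○○○
○○○>○○○
○○○○○○○
○○○○○○○
○○○○○○○
1) ○○○○○○○
○○○○○○○
○○○○○○○
○○○○○○○
○○○●○○○
○○○v○○○
○○○○○○○
○○○○○○○
2) ○○○○○○○
○○○○○○○
○○○○○○○
○○○○○○○
○○○●○○○
○○<●○○○
○○○○○○○
○○○○○○○
3) ○○○○○○○
○○○○○○○
○○○○○○○
○○○○○○○
○○^●○○○
○○●●○○○
○○○○○○○
○○○○○○○
4) ○○○○○○○
○○○○○○○
○○○○○○○
○○○○○○○
○○●>○○○
○○●●○○○
○○○○○○○
○○○○○○○
5) ○○○○○○○
○○○○○○○
○○○○○○○
○○○^○○○
○○●○○○○
○○●●○○○
○○○○○○○
○○○○○○○
6) ○○○○○○○
○○○○○○○
○○○○○○○
○○○●>○○
○○●○○○○
○○●●○○○
○○○○○○○
○○○○○○○

3,4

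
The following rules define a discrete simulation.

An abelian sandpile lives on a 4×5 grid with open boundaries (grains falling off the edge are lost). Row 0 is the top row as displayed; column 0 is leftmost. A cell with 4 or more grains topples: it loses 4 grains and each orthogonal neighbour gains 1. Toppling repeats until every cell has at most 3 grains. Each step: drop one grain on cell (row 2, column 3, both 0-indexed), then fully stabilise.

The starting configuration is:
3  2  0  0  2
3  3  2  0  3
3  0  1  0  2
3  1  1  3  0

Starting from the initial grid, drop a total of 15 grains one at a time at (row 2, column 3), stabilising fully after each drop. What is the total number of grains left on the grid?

37

[0] 3  2  0  0  2
3  3  2  0  3
3  0  1  0  2
3  1  1  3  0
[1] 3  2  0  0  2
3  3  2  0  3
3  0  1  1  2
3  1  1  3  0
[2] 3  2  0  0  2
3  3  2  0  3
3  0  1  2  2
3  1  1  3  0
[3] 3  2  0  0  2
3  3  2  0  3
3  0  1  3  2
3  1  1  3  0
[4] 3  2  0  0  2
3  3  2  1  3
3  0  2  1  3
3  1  2  0  1
[5] 3  2  0  0  2
3  3  2  1  3
3  0  2  2  3
3  1  2  0  1
[6] 3  2  0  0  2
3  3  2  1  3
3  0  2  3  3
3  1  2  0  1
[7] 3  2  0  0  3
3  3  2  3  0
3  0  3  1  1
3  1  2  1  2
[8] 3  2  0  0  3
3  3  2  3  0
3  0  3  2  1
3  1  2  1  2
[9] 3  2  0  0  3
3  3  2  3  0
3  0  3  3  1
3  1  2  1  2
[10] 1  0  2  1  3
2  2  1  1  1
1  3  1  2  2
0  2  3  2  2
[11] 1  0  2  1  3
2  2  1  1  1
1  3  1  3  2
0  2  3  2  2
[12] 1  0  2  1  3
2  2  1  2  1
1  3  2  0  3
0  2  3  3  2
[13] 1  0  2  1  3
2  2  1  2  1
1  3  2  1  3
0  2  3  3  2
[14] 1  0  2  1  3
2  2  1  2  1
1  3  2  2  3
0  2  3  3  2
[15] 1  0  2  1  3
2  2  1  2  1
1  3  2  3  3
0  2  3  3  2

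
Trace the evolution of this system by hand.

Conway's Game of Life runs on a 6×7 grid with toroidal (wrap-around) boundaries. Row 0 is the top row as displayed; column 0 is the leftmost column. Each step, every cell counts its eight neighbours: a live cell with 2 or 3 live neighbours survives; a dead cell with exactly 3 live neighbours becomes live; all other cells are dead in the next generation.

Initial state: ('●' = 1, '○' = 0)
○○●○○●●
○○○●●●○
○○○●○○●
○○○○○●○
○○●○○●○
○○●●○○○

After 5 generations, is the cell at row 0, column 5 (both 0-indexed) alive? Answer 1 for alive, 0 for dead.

1

k=0  ○○●○○●●
○○○●●●○
○○○●○○●
○○○○○●○
○○●○○●○
○○●●○○○
k=1  ○○●○○●●
○○●●○○○
○○○●○○●
○○○○●●●
○○●●●○○
○●●●●●●
k=2  ●○○○○○●
○○●●●●●
○○●●○○●
○○●○○○●
●●○○○○○
●●○○○○●
k=3  ○○●●●○○
○●●○●○○
●●○○○○●
○○●●○○●
○○●○○○○
○○○○○○○
k=4  ○●●○●○○
○○○○●●○
○○○○○●●
○○●●○○●
○○●●○○○
○○●○○○○
k=5  ○●●○●●○
○○○●●○●
○○○●○○●
○○●●●●●
○●○○○○○
○○○○○○○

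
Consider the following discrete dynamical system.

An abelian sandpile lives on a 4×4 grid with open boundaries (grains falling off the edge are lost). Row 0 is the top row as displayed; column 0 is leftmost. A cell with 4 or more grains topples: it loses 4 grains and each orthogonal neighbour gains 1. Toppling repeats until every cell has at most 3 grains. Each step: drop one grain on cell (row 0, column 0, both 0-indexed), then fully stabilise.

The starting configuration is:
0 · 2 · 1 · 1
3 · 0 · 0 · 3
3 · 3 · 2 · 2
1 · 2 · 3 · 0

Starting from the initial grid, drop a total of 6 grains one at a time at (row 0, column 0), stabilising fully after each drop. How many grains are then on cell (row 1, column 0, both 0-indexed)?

[0] 0 · 2 · 1 · 1
3 · 0 · 0 · 3
3 · 3 · 2 · 2
1 · 2 · 3 · 0
[1] 1 · 2 · 1 · 1
3 · 0 · 0 · 3
3 · 3 · 2 · 2
1 · 2 · 3 · 0
[2] 2 · 2 · 1 · 1
3 · 0 · 0 · 3
3 · 3 · 2 · 2
1 · 2 · 3 · 0
[3] 3 · 2 · 1 · 1
3 · 0 · 0 · 3
3 · 3 · 2 · 2
1 · 2 · 3 · 0
[4] 1 · 3 · 1 · 1
1 · 2 · 0 · 3
1 · 0 · 3 · 2
2 · 3 · 3 · 0
[5] 2 · 3 · 1 · 1
1 · 2 · 0 · 3
1 · 0 · 3 · 2
2 · 3 · 3 · 0
[6] 3 · 3 · 1 · 1
1 · 2 · 0 · 3
1 · 0 · 3 · 2
2 · 3 · 3 · 0

1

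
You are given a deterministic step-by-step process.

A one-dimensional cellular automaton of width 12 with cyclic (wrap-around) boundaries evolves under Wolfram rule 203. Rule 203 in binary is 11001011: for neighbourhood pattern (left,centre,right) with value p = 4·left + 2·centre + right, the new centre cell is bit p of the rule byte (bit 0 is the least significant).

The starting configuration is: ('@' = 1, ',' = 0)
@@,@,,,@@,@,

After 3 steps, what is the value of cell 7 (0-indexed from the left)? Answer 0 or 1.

1

gen 0: @@,@,,,@@,@,
gen 1: @@,,,@@@@,,,
gen 2: @@,@@@@@@,@@
gen 3: @@,@@@@@@,@@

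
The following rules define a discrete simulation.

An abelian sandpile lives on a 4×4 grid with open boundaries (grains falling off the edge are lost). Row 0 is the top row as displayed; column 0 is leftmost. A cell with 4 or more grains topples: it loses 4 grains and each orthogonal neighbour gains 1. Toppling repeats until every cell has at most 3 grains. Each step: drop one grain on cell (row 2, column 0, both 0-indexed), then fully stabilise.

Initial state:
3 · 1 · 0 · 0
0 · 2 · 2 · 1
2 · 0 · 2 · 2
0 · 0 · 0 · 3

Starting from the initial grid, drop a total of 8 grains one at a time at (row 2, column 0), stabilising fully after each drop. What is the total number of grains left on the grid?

24

[0] 3 · 1 · 0 · 0
0 · 2 · 2 · 1
2 · 0 · 2 · 2
0 · 0 · 0 · 3
[1] 3 · 1 · 0 · 0
0 · 2 · 2 · 1
3 · 0 · 2 · 2
0 · 0 · 0 · 3
[2] 3 · 1 · 0 · 0
1 · 2 · 2 · 1
0 · 1 · 2 · 2
1 · 0 · 0 · 3
[3] 3 · 1 · 0 · 0
1 · 2 · 2 · 1
1 · 1 · 2 · 2
1 · 0 · 0 · 3
[4] 3 · 1 · 0 · 0
1 · 2 · 2 · 1
2 · 1 · 2 · 2
1 · 0 · 0 · 3
[5] 3 · 1 · 0 · 0
1 · 2 · 2 · 1
3 · 1 · 2 · 2
1 · 0 · 0 · 3
[6] 3 · 1 · 0 · 0
2 · 2 · 2 · 1
0 · 2 · 2 · 2
2 · 0 · 0 · 3
[7] 3 · 1 · 0 · 0
2 · 2 · 2 · 1
1 · 2 · 2 · 2
2 · 0 · 0 · 3
[8] 3 · 1 · 0 · 0
2 · 2 · 2 · 1
2 · 2 · 2 · 2
2 · 0 · 0 · 3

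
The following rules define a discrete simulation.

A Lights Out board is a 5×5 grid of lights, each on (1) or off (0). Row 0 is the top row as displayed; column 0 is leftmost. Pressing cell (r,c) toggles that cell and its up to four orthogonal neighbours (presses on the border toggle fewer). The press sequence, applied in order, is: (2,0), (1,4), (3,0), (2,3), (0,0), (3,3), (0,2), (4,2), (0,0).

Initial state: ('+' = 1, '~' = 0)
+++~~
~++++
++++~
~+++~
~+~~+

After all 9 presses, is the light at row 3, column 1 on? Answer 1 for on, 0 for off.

0) +++~~
~++++
++++~
~+++~
~+~~+
1) +++~~
+++++
~~++~
++++~
~+~~+
2) +++~+
+++~~
~~+++
++++~
~+~~+
3) +++~+
+++~~
+~+++
~~++~
++~~+
4) +++~+
++++~
+~~~~
~~+~~
++~~+
5) ~~+~+
~+++~
+~~~~
~~+~~
++~~+
6) ~~+~+
~+++~
+~~+~
~~~++
++~++
7) ~+~++
~+~+~
+~~+~
~~~++
++~++
8) ~+~++
~+~+~
+~~+~
~~+++
+~+~+
9) +~~++
++~+~
+~~+~
~~+++
+~+~+

0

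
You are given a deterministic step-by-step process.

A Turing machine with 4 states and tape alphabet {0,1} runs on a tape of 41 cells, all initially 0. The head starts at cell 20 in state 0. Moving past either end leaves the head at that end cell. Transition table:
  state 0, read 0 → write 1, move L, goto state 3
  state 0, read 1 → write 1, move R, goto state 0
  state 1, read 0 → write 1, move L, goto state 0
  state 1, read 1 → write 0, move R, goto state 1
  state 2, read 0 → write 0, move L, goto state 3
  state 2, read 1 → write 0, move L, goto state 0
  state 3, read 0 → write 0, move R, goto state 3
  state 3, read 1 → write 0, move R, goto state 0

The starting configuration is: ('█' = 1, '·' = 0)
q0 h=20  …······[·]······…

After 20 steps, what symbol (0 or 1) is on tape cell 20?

0) q0 h=20  …······[·]······…
1) q3 h=19  …······[·]█·····…
2) q3 h=20  …······[█]······…
3) q0 h=21  …······[·]······…
4) q3 h=20  …······[·]█·····…
5) q3 h=21  …······[█]······…
6) q0 h=22  …······[·]······…
7) q3 h=21  …······[·]█·····…
8) q3 h=22  …······[█]······…
9) q0 h=23  …······[·]······…
10) q3 h=22  …······[·]█·····…
11) q3 h=23  …······[█]······…
12) q0 h=24  …······[·]······…
13) q3 h=23  …······[·]█·····…
14) q3 h=24  …······[█]······…
15) q0 h=25  …······[·]······…
16) q3 h=24  …······[·]█·····…
17) q3 h=25  …······[█]······…
18) q0 h=26  …······[·]······…
19) q3 h=25  …······[·]█·····…
20) q3 h=26  …······[█]······…

0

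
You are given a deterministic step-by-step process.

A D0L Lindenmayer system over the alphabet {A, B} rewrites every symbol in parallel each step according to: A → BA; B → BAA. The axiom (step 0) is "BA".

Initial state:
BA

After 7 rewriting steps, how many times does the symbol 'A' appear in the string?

577

step 0: BA
step 1: BAABA
step 2: BAABABABAABA
step 3: BAABABABAABABAABABAABABABAABA
step 4: BAABABABAABABAABABAABABABAABABAABABABAABABAABABABAABABAABABAABABABAABA
step 5: BAABABABAABABAABABAABABABAABABAABABABAABABAABABABAABABAABA…BAABABAABABABAABABAABABABAABABAABABABAABABAABABAABABABAABA  (len 169)
step 6: BAABABABAABABAABABAABABABAABABAABABABAABABAABABABAABABAABA…BAABABAABABABAABABAABABABAABABAABABABAABABAABABAABABABAABA  (len 408)
step 7: BAABABABAABABAABABAABABABAABABAABABABAABABAABABABAABABAABA…BAABABAABABABAABABAABABABAABABAABABABAABABAABABAABABABAABA  (len 985)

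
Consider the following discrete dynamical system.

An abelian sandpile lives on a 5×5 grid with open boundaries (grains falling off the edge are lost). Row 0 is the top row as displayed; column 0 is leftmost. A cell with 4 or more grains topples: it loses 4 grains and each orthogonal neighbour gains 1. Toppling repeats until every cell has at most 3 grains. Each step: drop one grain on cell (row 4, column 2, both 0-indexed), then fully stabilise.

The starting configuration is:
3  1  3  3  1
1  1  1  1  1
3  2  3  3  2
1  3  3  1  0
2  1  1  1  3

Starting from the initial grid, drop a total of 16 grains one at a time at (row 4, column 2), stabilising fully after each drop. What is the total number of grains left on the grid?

50

step 0: 3  1  3  3  1
1  1  1  1  1
3  2  3  3  2
1  3  3  1  0
2  1  1  1  3
step 1: 3  1  3  3  1
1  1  1  1  1
3  2  3  3  2
1  3  3  1  0
2  1  2  1  3
step 2: 3  1  3  3  1
1  1  1  1  1
3  2  3  3  2
1  3  3  1  0
2  1  3  1  3
step 3: 3  1  3  3  1
2  2  2  2  1
0  1  2  0  3
3  1  2  3  0
2  3  1  2  3
step 4: 3  1  3  3  1
2  2  2  2  1
0  1  2  0  3
3  1  2  3  0
2  3  2  2  3
step 5: 3  1  3  3  1
2  2  2  2  1
0  1  2  0  3
3  1  2  3  0
2  3  3  2  3
step 6: 3  1  3  3  1
2  2  2  2  1
0  1  2  0  3
3  2  3  3  0
3  0  1  3  3
step 7: 3  1  3  3  1
2  2  2  2  1
0  1  2  0  3
3  2  3  3  0
3  0  2  3  3
step 8: 3  1  3  3  1
2  2  2  2  1
0  1  2  0  3
3  2  3  3  0
3  0  3  3  3
step 9: 3  1  3  3  1
2  2  2  2  1
0  1  3  1  3
3  3  1  1  2
3  1  2  2  0
step 10: 3  1  3  3  1
2  2  2  2  1
0  1  3  1  3
3  3  1  1  2
3  1  3  2  0
step 11: 3  1  3  3  1
2  2  2  2  1
0  1  3  1  3
3  3  2  1  2
3  2  0  3  0
step 12: 3  1  3  3  1
2  2  2  2  1
0  1  3  1  3
3  3  2  1  2
3  2  1  3  0
step 13: 3  1  3  3  1
2  2  2  2  1
0  1  3  1  3
3  3  2  1  2
3  2  2  3  0
step 14: 3  1  3  3  1
2  2  2  2  1
0  1  3  1  3
3  3  2  1  2
3  2  3  3  0
step 15: 3  1  3  3  1
2  2  2  2  1
0  1  3  1  3
3  3  3  2  2
3  3  1  0  1
step 16: 3  1  3  3  1
2  2  2  2  1
0  1  3  1  3
3  3  3  2  2
3  3  2  0  1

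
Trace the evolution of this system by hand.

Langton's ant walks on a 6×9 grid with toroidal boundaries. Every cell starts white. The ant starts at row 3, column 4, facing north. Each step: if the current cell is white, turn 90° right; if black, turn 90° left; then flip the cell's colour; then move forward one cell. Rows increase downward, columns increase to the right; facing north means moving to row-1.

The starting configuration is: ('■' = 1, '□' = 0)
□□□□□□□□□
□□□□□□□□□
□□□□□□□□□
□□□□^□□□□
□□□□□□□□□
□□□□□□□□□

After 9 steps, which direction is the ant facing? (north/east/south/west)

step 0: □□□□□□□□□
□□□□□□□□□
□□□□□□□□□
□□□□^□□□□
□□□□□□□□□
□□□□□□□□□
step 1: □□□□□□□□□
□□□□□□□□□
□□□□□□□□□
□□□□■>□□□
□□□□□□□□□
□□□□□□□□□
step 2: □□□□□□□□□
□□□□□□□□□
□□□□□□□□□
□□□□■■□□□
□□□□□v□□□
□□□□□□□□□
step 3: □□□□□□□□□
□□□□□□□□□
□□□□□□□□□
□□□□■■□□□
□□□□<■□□□
□□□□□□□□□
step 4: □□□□□□□□□
□□□□□□□□□
□□□□□□□□□
□□□□^■□□□
□□□□■■□□□
□□□□□□□□□
step 5: □□□□□□□□□
□□□□□□□□□
□□□□□□□□□
□□□<□■□□□
□□□□■■□□□
□□□□□□□□□
step 6: □□□□□□□□□
□□□□□□□□□
□□□^□□□□□
□□□■□■□□□
□□□□■■□□□
□□□□□□□□□
step 7: □□□□□□□□□
□□□□□□□□□
□□□■>□□□□
□□□■□■□□□
□□□□■■□□□
□□□□□□□□□
step 8: □□□□□□□□□
□□□□□□□□□
□□□■■□□□□
□□□■v■□□□
□□□□■■□□□
□□□□□□□□□
step 9: □□□□□□□□□
□□□□□□□□□
□□□■■□□□□
□□□<■■□□□
□□□□■■□□□
□□□□□□□□□

west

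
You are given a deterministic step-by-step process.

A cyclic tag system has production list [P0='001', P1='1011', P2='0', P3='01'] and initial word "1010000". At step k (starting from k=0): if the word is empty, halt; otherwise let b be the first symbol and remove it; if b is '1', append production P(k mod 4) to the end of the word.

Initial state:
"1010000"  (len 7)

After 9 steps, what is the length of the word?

gen 0: "1010000"  (len 7)
gen 1: "010000001"  (len 9)
gen 2: "10000001"  (len 8)
gen 3: "00000010"  (len 8)
gen 4: "0000010"  (len 7)
gen 5: "000010"  (len 6)
gen 6: "00010"  (len 5)
gen 7: "0010"  (len 4)
gen 8: "010"  (len 3)
gen 9: "10"  (len 2)

2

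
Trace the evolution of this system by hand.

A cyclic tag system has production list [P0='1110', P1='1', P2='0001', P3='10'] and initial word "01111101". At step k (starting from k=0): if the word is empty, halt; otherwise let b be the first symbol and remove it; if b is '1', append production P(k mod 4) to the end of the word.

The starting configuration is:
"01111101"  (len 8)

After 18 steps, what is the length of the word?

gen 0: "01111101"  (len 8)
gen 1: "1111101"  (len 7)
gen 2: "1111011"  (len 7)
gen 3: "1110110001"  (len 10)
gen 4: "11011000110"  (len 11)
gen 5: "10110001101110"  (len 14)
gen 6: "01100011011101"  (len 14)
gen 7: "1100011011101"  (len 13)
gen 8: "10001101110110"  (len 14)
gen 9: "00011011101101110"  (len 17)
gen 10: "0011011101101110"  (len 16)
gen 11: "011011101101110"  (len 15)
gen 12: "11011101101110"  (len 14)
gen 13: "10111011011101110"  (len 17)
gen 14: "01110110111011101"  (len 17)
gen 15: "1110110111011101"  (len 16)
gen 16: "11011011101110110"  (len 17)
gen 17: "10110111011101101110"  (len 20)
gen 18: "01101110111011011101"  (len 20)

20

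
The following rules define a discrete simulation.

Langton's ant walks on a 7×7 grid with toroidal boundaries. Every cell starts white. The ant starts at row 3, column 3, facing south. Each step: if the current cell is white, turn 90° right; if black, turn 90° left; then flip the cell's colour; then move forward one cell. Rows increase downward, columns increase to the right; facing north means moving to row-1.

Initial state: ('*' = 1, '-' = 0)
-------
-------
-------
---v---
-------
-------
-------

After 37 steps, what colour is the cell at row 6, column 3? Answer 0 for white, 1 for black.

gen 0: -------
-------
-------
---v---
-------
-------
-------
gen 1: -------
-------
-------
--<*---
-------
-------
-------
gen 2: -------
-------
--^----
--**---
-------
-------
-------
gen 3: -------
-------
--*>---
--**---
-------
-------
-------
gen 4: -------
-------
--**---
--*v---
-------
-------
-------
gen 5: -------
-------
--**---
--*->--
-------
-------
-------
gen 6: -------
-------
--**---
--*-*--
----v--
-------
-------
gen 7: -------
-------
--**---
--*-*--
---<*--
-------
-------
gen 8: -------
-------
--**---
--*^*--
---**--
-------
-------
gen 9: -------
-------
--**---
--**>--
---**--
-------
-------
gen 10: -------
-------
--**^--
--**---
---**--
-------
-------
gen 11: -------
-------
--***>-
--**---
---**--
-------
-------
gen 12: -------
-------
--****-
--**-v-
---**--
-------
-------
gen 13: -------
-------
--****-
--**<*-
---**--
-------
-------
gen 14: -------
-------
--**^*-
--****-
---**--
-------
-------
gen 15: -------
-------
--*<-*-
--****-
---**--
-------
-------
gen 16: -------
-------
--*--*-
--*v**-
---**--
-------
-------
gen 17: -------
-------
--*--*-
--*->*-
---**--
-------
-------
gen 18: -------
-------
--*-^*-
--*--*-
---**--
-------
-------
gen 19: -------
-------
--*-*>-
--*--*-
---**--
-------
-------
gen 20: -------
-----^-
--*-*--
--*--*-
---**--
-------
-------
gen 21: -------
-----*>
--*-*--
--*--*-
---**--
-------
-------
gen 22: -------
-----**
--*-*-v
--*--*-
---**--
-------
-------
gen 23: -------
-----**
--*-*<*
--*--*-
---**--
-------
-------
gen 24: -------
-----^*
--*-***
--*--*-
---**--
-------
-------
gen 25: -------
----<-*
--*-***
--*--*-
---**--
-------
-------
gen 26: ----^--
----*-*
--*-***
--*--*-
---**--
-------
-------
gen 27: ----*>-
----*-*
--*-***
--*--*-
---**--
-------
-------
gen 28: ----**-
----*v*
--*-***
--*--*-
---**--
-------
-------
gen 29: ----**-
----<**
--*-***
--*--*-
---**--
-------
-------
gen 30: ----**-
-----**
--*-v**
--*--*-
---**--
-------
-------
gen 31: ----**-
-----**
--*-->*
--*--*-
---**--
-------
-------
gen 32: ----**-
-----^*
--*---*
--*--*-
---**--
-------
-------
gen 33: ----**-
----<-*
--*---*
--*--*-
---**--
-------
-------
gen 34: ----^*-
----*-*
--*---*
--*--*-
---**--
-------
-------
gen 35: ---<-*-
----*-*
--*---*
--*--*-
---**--
-------
-------
gen 36: ---*-*-
----*-*
--*---*
--*--*-
---**--
-------
---^---
gen 37: ---*-*-
----*-*
--*---*
--*--*-
---**--
-------
---*>--

1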